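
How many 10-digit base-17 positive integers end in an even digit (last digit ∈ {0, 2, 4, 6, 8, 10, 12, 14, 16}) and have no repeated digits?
Last∈{0,2,4,6,8,10,12,14,16}. Last=0: 4151347200. Last nonzero: 8×15×P(15,8) = 31135104000. Total = 35286451200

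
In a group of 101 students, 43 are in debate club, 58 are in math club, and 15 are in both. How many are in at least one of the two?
|A∪B| = |A| + |B| - |A∩B| = 43 + 58 - 15 = 86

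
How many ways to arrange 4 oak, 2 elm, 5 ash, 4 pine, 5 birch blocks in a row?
20! / (4! × 2! × 5! × 4! × 5!) = 146659312800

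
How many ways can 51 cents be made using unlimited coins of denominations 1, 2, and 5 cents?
Coefficient of x^51 in 1/(1-x^1) · 1/(1-x^2) · 1/(1-x^5). Case on j = number of 5-cent coins (j = 0..10); remainder r = 51 - 5j is made from {1,2} in ⌊r/2⌋+1 ways. r = 51, 46, 41, 36, 31, 26, 21, 16, 11, 6, 1 → 26 + 24 + 21 + 19 + 16 + 14 + 11 + 9 + 6 + 4 + 1 = 151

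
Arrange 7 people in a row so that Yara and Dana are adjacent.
Treat as block: (7-1)! × 2! = 720 × 2 = 1440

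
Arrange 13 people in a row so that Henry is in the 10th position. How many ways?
Fix one position: (13-1)! = 479001600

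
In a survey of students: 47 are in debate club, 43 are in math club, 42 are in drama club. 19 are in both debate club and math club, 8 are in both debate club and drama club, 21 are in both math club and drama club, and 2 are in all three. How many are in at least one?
|A∪B∪C| = 47+43+42-19-8-21+2 = 86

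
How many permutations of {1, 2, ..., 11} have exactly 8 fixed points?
Choose the 8 fixed points C(11,8) = 165, derange the rest: !3 = Σ_{j=0}^{3} (-1)^j·3!/j! = 6 - 6 + 3 - 1 = 2. Product = 165 × 2 = 330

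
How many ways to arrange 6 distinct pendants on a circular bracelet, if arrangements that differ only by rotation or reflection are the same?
(6-1)!/2 = 120/2 = 60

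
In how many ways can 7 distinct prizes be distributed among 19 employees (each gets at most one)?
P(19,7) = 19!/(19-7)! = 253955520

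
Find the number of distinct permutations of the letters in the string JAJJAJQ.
7! / (2! × 4! × 1!) = 105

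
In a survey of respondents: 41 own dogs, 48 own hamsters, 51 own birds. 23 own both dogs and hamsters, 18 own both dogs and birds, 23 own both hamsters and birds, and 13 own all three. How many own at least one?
|A∪B∪C| = 41+48+51-23-18-23+13 = 89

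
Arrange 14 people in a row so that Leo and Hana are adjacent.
Treat as block: (14-1)! × 2! = 6227020800 × 2 = 12454041600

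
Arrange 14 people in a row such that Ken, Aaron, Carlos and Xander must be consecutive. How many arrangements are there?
Treat the 4 as one block: (14-4+1)! × 4! = 39916800 × 24 = 958003200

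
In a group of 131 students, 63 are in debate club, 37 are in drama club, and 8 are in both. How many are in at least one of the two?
|A∪B| = |A| + |B| - |A∩B| = 63 + 37 - 8 = 92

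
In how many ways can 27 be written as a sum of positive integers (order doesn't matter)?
Pentagonal recurrence p(n) = p(n-1) + p(n-2) - p(n-5) - p(n-7) + p(n-12) + p(n-15) - ... gives p(0..26) = 1, 1, 2, 3, 5, 7, 11, 15, 22, 30, 42, 56, 77, 101, 135, 176, 231, 297, 385, 490, 627, 792, 1002, 1255, 1575, 1958, 2436. p(27) = p(26) + p(25) - p(22) - p(20) + p(15) + p(12) - p(5) - p(1) = 2436 + 1958 - 1002 - 627 + 176 + 77 - 7 - 1 = 3010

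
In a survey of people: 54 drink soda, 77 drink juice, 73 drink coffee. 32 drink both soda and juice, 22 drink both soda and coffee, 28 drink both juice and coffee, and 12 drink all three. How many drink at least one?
|A∪B∪C| = 54+77+73-32-22-28+12 = 134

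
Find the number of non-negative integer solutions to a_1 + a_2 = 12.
C(12+2-1, 2-1) = C(13, 1) = 13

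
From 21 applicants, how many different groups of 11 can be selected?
C(21,11) = 21!/(11!×10!) = 352716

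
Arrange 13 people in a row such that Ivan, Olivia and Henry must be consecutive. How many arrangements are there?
Treat the 3 as one block: (13-3+1)! × 3! = 39916800 × 6 = 239500800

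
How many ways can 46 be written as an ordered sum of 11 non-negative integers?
C(46+11-1, 11-1) = C(56, 10) = 35607051480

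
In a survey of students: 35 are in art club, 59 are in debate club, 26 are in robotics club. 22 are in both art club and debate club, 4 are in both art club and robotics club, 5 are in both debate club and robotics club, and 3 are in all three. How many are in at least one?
|A∪B∪C| = 35+59+26-22-4-5+3 = 92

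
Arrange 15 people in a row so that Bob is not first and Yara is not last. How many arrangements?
By inclusion-exclusion: 15! - 2×(15-1)! + (15-2)! = 1307674368000 - 174356582400 + 6227020800 = 1139544806400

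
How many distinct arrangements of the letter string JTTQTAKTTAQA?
12! / (1! × 3! × 2! × 5! × 1!) = 332640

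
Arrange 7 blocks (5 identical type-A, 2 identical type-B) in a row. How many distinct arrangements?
7! / (5! × 2!) = 21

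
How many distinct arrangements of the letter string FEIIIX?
6! / (1! × 1! × 1! × 3!) = 120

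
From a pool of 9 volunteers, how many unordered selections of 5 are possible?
C(9,5) = 9!/(5!×4!) = 126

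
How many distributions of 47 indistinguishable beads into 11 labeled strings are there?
C(47+11-1, 11-1) = C(57, 10) = 43183019880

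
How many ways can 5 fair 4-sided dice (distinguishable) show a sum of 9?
Coefficient of x^9 in (x + x² + ... + x^4)^5. By inclusion-exclusion on dice exceeding 4: Σ_j (-1)^j C(5,j)·C(9-1-4j, 4) = C(5,0)·C(8,4) - C(5,1)·C(4,4) = 1·70 - 5·1 = 65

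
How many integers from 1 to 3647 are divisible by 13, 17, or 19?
⌊3647/13⌋+⌊3647/17⌋+⌊3647/19⌋ - ⌊3647/221⌋-⌊3647/247⌋-⌊3647/323⌋ + ⌊3647/4199⌋ = 280+214+191 - 16-14-11 + 0 = 644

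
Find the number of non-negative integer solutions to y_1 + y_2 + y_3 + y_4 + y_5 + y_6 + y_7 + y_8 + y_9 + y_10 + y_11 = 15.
C(15+11-1, 11-1) = C(25, 10) = 3268760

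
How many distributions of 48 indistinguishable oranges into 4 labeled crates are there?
C(48+4-1, 4-1) = C(51, 3) = 20825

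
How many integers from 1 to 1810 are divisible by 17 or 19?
⌊1810/17⌋ + ⌊1810/19⌋ - ⌊1810/323⌋ = 106 + 95 - 5 = 196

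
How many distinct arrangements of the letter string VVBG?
4! / (2! × 1! × 1!) = 12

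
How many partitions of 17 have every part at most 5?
Let r_j(i) = number of partitions of i into parts ≤ j, for i = 0..17. r_1(i) = 1 for all i; r_j(i) = r_{j-1}(i) + r_j(i-j). Rows j = 2..5: ≤2: 1 1 2 2 3 3 4 4 5 5 6 6 7 7 8 8 9 9; ≤3: 1 1 2 3 4 5 7 8 10 12 14 16 19 21 24 27 30 33; ≤4: 1 1 2 3 5 6 9 11 15 18 23 27 34 39 47 54 64 72; ≤5: 1 1 2 3 5 7 10 13 18 23 30 37 47 57 70 84 101 119. r_5(17) = 119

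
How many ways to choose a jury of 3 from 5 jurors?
C(5,3) = 5!/(3!×2!) = 10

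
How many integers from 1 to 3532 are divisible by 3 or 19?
⌊3532/3⌋ + ⌊3532/19⌋ - ⌊3532/57⌋ = 1177 + 185 - 61 = 1301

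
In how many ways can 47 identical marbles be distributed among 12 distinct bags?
C(47+12-1, 12-1) = C(58, 11) = 227692286640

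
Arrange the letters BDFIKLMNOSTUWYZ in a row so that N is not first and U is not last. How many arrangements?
By inclusion-exclusion: 15! - 2×(15-1)! + (15-2)! = 1307674368000 - 174356582400 + 6227020800 = 1139544806400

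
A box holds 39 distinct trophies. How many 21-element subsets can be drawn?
C(39,21) = 39!/(21!×18!) = 62359143990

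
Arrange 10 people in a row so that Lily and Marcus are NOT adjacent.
Total - adjacent = 10! - (10-1)!×2 = 3628800 - 725760 = 2903040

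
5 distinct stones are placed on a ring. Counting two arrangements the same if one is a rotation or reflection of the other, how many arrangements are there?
(5-1)!/2 = 24/2 = 12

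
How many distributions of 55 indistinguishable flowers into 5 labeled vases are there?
C(55+5-1, 5-1) = C(59, 4) = 455126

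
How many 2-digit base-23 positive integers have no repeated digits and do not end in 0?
Last digit: 22 nonzero choices. First digit: 21 (nonzero, ≠last). Middle 0: P(21,0) = 1. Total = 462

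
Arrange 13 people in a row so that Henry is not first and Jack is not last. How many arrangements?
By inclusion-exclusion: 13! - 2×(13-1)! + (13-2)! = 6227020800 - 958003200 + 39916800 = 5308934400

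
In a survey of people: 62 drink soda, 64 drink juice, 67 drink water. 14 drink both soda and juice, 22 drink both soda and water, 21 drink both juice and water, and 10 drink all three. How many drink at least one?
|A∪B∪C| = 62+64+67-14-22-21+10 = 146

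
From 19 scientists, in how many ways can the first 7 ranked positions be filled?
P(19,7) = 19!/(19-7)! = 253955520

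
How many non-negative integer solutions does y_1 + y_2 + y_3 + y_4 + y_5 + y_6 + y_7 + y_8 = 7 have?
C(7+8-1, 8-1) = C(14, 7) = 3432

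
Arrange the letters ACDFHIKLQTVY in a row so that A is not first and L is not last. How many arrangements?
By inclusion-exclusion: 12! - 2×(12-1)! + (12-2)! = 479001600 - 79833600 + 3628800 = 402796800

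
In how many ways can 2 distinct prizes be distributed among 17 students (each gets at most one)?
P(17,2) = 17!/(17-2)! = 272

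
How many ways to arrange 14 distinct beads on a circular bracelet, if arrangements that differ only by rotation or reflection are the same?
(14-1)!/2 = 6227020800/2 = 3113510400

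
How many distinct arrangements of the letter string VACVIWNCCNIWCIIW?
16! / (3! × 1! × 4! × 4! × 2! × 2!) = 1513512000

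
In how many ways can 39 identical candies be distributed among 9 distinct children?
C(39+9-1, 9-1) = C(47, 8) = 314457495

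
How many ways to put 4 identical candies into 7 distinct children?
C(4+7-1, 7-1) = C(10, 6) = 210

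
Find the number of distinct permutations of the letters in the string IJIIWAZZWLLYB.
13! / (2! × 1! × 2! × 1! × 1! × 2! × 3! × 1!) = 129729600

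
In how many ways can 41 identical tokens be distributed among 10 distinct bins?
C(41+10-1, 10-1) = C(50, 9) = 2505433700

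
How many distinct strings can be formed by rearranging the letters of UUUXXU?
6! / (2! × 4!) = 15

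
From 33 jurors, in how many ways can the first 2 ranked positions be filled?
P(33,2) = 33!/(33-2)! = 1056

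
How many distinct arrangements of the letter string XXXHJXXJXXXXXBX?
15! / (1! × 11! × 1! × 2!) = 16380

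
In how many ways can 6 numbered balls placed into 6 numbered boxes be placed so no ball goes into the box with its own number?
!6 = Σ_{j=0}^{6} (-1)^j·6!/j! = 720 - 720 + 360 - 120 + 30 - 6 + 1 = 265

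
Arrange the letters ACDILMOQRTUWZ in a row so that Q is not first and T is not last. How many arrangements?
By inclusion-exclusion: 13! - 2×(13-1)! + (13-2)! = 6227020800 - 958003200 + 39916800 = 5308934400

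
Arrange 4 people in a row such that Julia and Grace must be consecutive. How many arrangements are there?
Treat the 2 as one block: (4-2+1)! × 2! = 6 × 2 = 12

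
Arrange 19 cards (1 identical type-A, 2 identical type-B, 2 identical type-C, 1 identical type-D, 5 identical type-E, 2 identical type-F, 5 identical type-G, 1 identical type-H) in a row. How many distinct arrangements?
19! / (1! × 2! × 2! × 1! × 5! × 2! × 5! × 1!) = 1055947052160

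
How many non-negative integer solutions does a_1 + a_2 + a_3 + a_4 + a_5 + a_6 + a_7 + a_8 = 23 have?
C(23+8-1, 8-1) = C(30, 7) = 2035800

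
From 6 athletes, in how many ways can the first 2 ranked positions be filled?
P(6,2) = 6!/(6-2)! = 30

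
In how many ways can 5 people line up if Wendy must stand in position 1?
Fix one position: (5-1)! = 24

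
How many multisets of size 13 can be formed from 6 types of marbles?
C(13+6-1, 6-1) = C(18, 5) = 8568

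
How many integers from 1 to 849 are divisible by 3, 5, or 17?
⌊849/3⌋+⌊849/5⌋+⌊849/17⌋ - ⌊849/15⌋-⌊849/51⌋-⌊849/85⌋ + ⌊849/255⌋ = 283+169+49 - 56-16-9 + 3 = 423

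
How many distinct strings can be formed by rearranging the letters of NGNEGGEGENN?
11! / (4! × 3! × 4!) = 11550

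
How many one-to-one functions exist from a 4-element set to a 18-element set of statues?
P(18,4) = 18!/(18-4)! = 73440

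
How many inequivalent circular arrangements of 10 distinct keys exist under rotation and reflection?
(10-1)!/2 = 362880/2 = 181440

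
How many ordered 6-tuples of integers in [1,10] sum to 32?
Coefficient of x^32 in (x + x² + ... + x^10)^6. By inclusion-exclusion on dice exceeding 10: Σ_j (-1)^j C(6,j)·C(32-1-10j, 5) = C(6,0)·C(31,5) - C(6,1)·C(21,5) + C(6,2)·C(11,5) = 1·169911 - 6·20349 + 15·462 = 54747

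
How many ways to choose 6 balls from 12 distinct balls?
C(12,6) = 12!/(6!×6!) = 924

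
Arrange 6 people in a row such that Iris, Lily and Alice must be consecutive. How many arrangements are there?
Treat the 3 as one block: (6-3+1)! × 3! = 24 × 6 = 144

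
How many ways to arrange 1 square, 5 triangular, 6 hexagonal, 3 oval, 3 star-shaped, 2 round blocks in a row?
20! / (1! × 5! × 6! × 3! × 3! × 2!) = 391091500800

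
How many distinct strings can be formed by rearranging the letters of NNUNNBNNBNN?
11! / (2! × 8! × 1!) = 495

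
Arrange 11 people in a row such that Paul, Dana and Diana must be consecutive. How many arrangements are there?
Treat the 3 as one block: (11-3+1)! × 3! = 362880 × 6 = 2177280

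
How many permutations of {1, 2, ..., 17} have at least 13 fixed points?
Exactly j fixed points: C(17,j)·!(17-j); sum over j ≥ 13 (derangement numbers via !m = (m-1)·(!(m-1) + !(m-2)): !0..!4 = 1, 0, 1, 2, 9). Σ_{j=13}^{17} C(17,j)·!(17-j) = C(17,13)·!4 + C(17,14)·!3 + C(17,15)·!2 + C(17,16)·!1 + C(17,17)·!0 = 2380·9 + 680·2 + 136·1 + 17·0 + 1·1 = 22917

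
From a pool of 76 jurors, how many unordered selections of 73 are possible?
C(76,73) = 76!/(73!×3!) = 70300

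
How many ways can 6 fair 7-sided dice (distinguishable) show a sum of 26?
Coefficient of x^26 in (x + x² + ... + x^7)^6. By inclusion-exclusion on dice exceeding 7: Σ_j (-1)^j C(6,j)·C(26-1-7j, 5) = C(6,0)·C(25,5) - C(6,1)·C(18,5) + C(6,2)·C(11,5) = 1·53130 - 6·8568 + 15·462 = 8652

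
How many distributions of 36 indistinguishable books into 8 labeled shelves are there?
C(36+8-1, 8-1) = C(43, 7) = 32224114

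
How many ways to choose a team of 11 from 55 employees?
C(55,11) = 55!/(11!×44!) = 119653565850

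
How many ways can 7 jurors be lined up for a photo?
7! = 5040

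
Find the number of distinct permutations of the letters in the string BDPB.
4! / (2! × 1! × 1!) = 12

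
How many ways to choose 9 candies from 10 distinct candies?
C(10,9) = 10!/(9!×1!) = 10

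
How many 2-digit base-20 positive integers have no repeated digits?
First digit: 19 choices (nonzero). Then descending: 19 × 19 = 361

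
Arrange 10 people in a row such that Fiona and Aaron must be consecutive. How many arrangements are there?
Treat the 2 as one block: (10-2+1)! × 2! = 362880 × 2 = 725760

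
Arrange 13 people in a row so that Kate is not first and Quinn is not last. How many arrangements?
By inclusion-exclusion: 13! - 2×(13-1)! + (13-2)! = 6227020800 - 958003200 + 39916800 = 5308934400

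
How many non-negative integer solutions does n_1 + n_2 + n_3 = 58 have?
C(58+3-1, 3-1) = C(60, 2) = 1770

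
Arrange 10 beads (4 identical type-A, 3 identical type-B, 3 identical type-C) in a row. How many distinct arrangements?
10! / (4! × 3! × 3!) = 4200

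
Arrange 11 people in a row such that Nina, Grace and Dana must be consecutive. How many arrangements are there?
Treat the 3 as one block: (11-3+1)! × 3! = 362880 × 6 = 2177280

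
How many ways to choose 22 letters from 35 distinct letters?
C(35,22) = 35!/(22!×13!) = 1476337800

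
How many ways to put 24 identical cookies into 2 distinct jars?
C(24+2-1, 2-1) = C(25, 1) = 25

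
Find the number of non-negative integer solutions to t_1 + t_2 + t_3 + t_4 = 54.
C(54+4-1, 4-1) = C(57, 3) = 29260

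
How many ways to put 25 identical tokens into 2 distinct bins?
C(25+2-1, 2-1) = C(26, 1) = 26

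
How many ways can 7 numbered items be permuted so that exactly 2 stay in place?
Choose the 2 fixed points C(7,2) = 21, derange the rest: !5 = Σ_{j=0}^{5} (-1)^j·5!/j! = 120 - 120 + 60 - 20 + 5 - 1 = 44. Product = 21 × 44 = 924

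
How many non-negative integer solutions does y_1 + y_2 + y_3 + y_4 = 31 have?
C(31+4-1, 4-1) = C(34, 3) = 5984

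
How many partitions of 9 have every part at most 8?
Let r_j(i) = number of partitions of i into parts ≤ j, for i = 0..9. r_1(i) = 1 for all i; r_j(i) = r_{j-1}(i) + r_j(i-j). Rows j = 2..8: ≤2: 1 1 2 2 3 3 4 4 5 5; ≤3: 1 1 2 3 4 5 7 8 10 12; ≤4: 1 1 2 3 5 6 9 11 15 18; ≤5: 1 1 2 3 5 7 10 13 18 23; ≤6: 1 1 2 3 5 7 11 14 20 26; ≤7: 1 1 2 3 5 7 11 15 21 28; ≤8: 1 1 2 3 5 7 11 15 22 29. r_8(9) = 29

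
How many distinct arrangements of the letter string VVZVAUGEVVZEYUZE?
16! / (1! × 2! × 3! × 1! × 1! × 5! × 3!) = 2421619200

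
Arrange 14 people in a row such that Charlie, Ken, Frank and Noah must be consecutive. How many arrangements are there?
Treat the 4 as one block: (14-4+1)! × 4! = 39916800 × 24 = 958003200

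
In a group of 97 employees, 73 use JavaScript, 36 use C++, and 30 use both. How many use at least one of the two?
|A∪B| = |A| + |B| - |A∩B| = 73 + 36 - 30 = 79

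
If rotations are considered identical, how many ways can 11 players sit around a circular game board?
Circular: fix one position, arrange the rest. (11-1)! = 3628800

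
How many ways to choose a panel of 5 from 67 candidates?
C(67,5) = 67!/(5!×62!) = 9657648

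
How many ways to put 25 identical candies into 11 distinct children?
C(25+11-1, 11-1) = C(35, 10) = 183579396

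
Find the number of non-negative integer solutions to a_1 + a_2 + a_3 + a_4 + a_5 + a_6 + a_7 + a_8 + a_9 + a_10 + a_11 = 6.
C(6+11-1, 11-1) = C(16, 10) = 8008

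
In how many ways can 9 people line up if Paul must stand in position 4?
Fix one position: (9-1)! = 40320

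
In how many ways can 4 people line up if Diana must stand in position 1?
Fix one position: (4-1)! = 6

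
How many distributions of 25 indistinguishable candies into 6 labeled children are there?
C(25+6-1, 6-1) = C(30, 5) = 142506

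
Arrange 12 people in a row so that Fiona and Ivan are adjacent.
Treat as block: (12-1)! × 2! = 39916800 × 2 = 79833600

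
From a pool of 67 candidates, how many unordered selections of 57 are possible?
C(67,57) = 67!/(57!×10!) = 247994680648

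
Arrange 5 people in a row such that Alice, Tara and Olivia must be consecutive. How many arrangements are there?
Treat the 3 as one block: (5-3+1)! × 3! = 6 × 6 = 36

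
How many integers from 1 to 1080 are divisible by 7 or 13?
⌊1080/7⌋ + ⌊1080/13⌋ - ⌊1080/91⌋ = 154 + 83 - 11 = 226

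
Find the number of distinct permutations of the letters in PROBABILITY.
11! / (1! × 1! × 1! × 2! × 1! × 2! × 1! × 1! × 1!) = 9979200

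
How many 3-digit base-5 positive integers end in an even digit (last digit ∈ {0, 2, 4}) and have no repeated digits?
Last∈{0,2,4}. Last=0: 12. Last nonzero: 2×3×P(3,1) = 18. Total = 30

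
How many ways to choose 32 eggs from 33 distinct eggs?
C(33,32) = 33!/(32!×1!) = 33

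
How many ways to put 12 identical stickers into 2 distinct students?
C(12+2-1, 2-1) = C(13, 1) = 13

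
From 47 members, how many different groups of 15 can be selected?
C(47,15) = 47!/(15!×32!) = 751616304549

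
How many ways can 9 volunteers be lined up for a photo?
9! = 362880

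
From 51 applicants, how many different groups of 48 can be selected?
C(51,48) = 51!/(48!×3!) = 20825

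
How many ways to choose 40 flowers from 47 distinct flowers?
C(47,40) = 47!/(40!×7!) = 62891499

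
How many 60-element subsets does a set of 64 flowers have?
C(64,60) = 64!/(60!×4!) = 635376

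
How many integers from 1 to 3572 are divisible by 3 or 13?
⌊3572/3⌋ + ⌊3572/13⌋ - ⌊3572/39⌋ = 1190 + 274 - 91 = 1373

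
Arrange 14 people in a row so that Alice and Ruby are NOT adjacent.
Total - adjacent = 14! - (14-1)!×2 = 87178291200 - 12454041600 = 74724249600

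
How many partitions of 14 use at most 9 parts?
By conjugation, equals partitions of 14 into parts ≤ 9. Let r_j(i) = number of partitions of i into parts ≤ j, for i = 0..14. r_1(i) = 1 for all i; r_j(i) = r_{j-1}(i) + r_j(i-j). Rows j = 2..9: ≤2: 1 1 2 2 3 3 4 4 5 5 6 6 7 7 8; ≤3: 1 1 2 3 4 5 7 8 10 12 14 16 19 21 24; ≤4: 1 1 2 3 5 6 9 11 15 18 23 27 34 39 47; ≤5: 1 1 2 3 5 7 10 13 18 23 30 37 47 57 70; ≤6: 1 1 2 3 5 7 11 14 20 26 35 44 58 71 90; ≤7: 1 1 2 3 5 7 11 15 21 28 38 49 65 82 105; ≤8: 1 1 2 3 5 7 11 15 22 29 40 52 70 89 116; ≤9: 1 1 2 3 5 7 11 15 22 30 41 54 73 94 123. r_9(14) = 123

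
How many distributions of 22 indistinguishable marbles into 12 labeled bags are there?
C(22+12-1, 12-1) = C(33, 11) = 193536720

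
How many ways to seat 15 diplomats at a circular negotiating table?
Circular: fix one position, arrange the rest. (15-1)! = 87178291200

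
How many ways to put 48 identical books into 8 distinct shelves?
C(48+8-1, 8-1) = C(55, 7) = 202927725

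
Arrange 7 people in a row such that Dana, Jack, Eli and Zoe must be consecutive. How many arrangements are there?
Treat the 4 as one block: (7-4+1)! × 4! = 24 × 24 = 576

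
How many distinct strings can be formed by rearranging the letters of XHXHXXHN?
8! / (1! × 4! × 3!) = 280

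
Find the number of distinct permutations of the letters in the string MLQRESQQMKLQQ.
13! / (1! × 1! × 2! × 1! × 1! × 5! × 2!) = 12972960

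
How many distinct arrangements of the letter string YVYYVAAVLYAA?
12! / (1! × 3! × 4! × 4!) = 138600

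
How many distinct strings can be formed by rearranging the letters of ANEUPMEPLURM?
12! / (1! × 2! × 2! × 1! × 1! × 2! × 1! × 2!) = 29937600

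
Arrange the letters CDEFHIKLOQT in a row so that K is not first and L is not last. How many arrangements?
By inclusion-exclusion: 11! - 2×(11-1)! + (11-2)! = 39916800 - 7257600 + 362880 = 33022080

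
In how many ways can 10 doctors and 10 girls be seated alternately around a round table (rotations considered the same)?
Fix one of the doctors: (10-1)! ways for the remaining doctors, × 10! ways for the girls = 362880 × 3628800 = 1316818944000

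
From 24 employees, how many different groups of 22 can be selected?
C(24,22) = 24!/(22!×2!) = 276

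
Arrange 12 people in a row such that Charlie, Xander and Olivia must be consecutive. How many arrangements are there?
Treat the 3 as one block: (12-3+1)! × 3! = 3628800 × 6 = 21772800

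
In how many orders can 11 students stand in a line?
11! = 39916800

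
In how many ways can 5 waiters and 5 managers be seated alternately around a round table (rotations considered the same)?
Fix one of the waiters: (5-1)! ways for the remaining waiters, × 5! ways for the managers = 24 × 120 = 2880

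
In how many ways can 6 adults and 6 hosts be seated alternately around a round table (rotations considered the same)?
Fix one of the adults: (6-1)! ways for the remaining adults, × 6! ways for the hosts = 120 × 720 = 86400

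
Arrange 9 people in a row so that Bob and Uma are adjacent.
Treat as block: (9-1)! × 2! = 40320 × 2 = 80640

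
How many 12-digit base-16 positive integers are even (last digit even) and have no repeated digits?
Last∈{0,2,4,6,8,10,12,14}. Last=0: 54486432000. Last nonzero: 7×14×P(14,10) = 355978022400. Total = 410464454400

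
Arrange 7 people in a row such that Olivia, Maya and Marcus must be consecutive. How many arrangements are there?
Treat the 3 as one block: (7-3+1)! × 3! = 120 × 6 = 720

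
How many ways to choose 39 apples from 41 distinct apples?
C(41,39) = 41!/(39!×2!) = 820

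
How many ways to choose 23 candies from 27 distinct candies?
C(27,23) = 27!/(23!×4!) = 17550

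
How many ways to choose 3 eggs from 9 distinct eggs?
C(9,3) = 9!/(3!×6!) = 84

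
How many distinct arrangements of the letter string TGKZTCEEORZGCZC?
15! / (1! × 2! × 3! × 2! × 1! × 2! × 3! × 1!) = 4540536000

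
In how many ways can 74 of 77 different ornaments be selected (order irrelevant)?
C(77,74) = 77!/(74!×3!) = 73150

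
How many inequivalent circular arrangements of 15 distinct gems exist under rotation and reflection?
(15-1)!/2 = 87178291200/2 = 43589145600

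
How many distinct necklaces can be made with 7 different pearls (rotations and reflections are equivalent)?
(7-1)!/2 = 720/2 = 360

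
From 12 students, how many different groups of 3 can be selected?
C(12,3) = 12!/(3!×9!) = 220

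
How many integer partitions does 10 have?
Pentagonal recurrence p(n) = p(n-1) + p(n-2) - p(n-5) - p(n-7) + p(n-12) + p(n-15) - ... gives p(0..9) = 1, 1, 2, 3, 5, 7, 11, 15, 22, 30. p(10) = p(9) + p(8) - p(5) - p(3) = 30 + 22 - 7 - 3 = 42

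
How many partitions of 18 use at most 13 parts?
By conjugation, equals partitions of 18 into parts ≤ 13. Let r_j(i) = number of partitions of i into parts ≤ j, for i = 0..18. r_1(i) = 1 for all i; r_j(i) = r_{j-1}(i) + r_j(i-j). Rows j = 2..13: ≤2: 1 1 2 2 3 3 4 4 5 5 6 6 7 7 8 8 9 9 10; ≤3: 1 1 2 3 4 5 7 8 10 12 14 16 19 21 24 27 30 33 37; ≤4: 1 1 2 3 5 6 9 11 15 18 23 27 34 39 47 54 64 72 84; ≤5: 1 1 2 3 5 7 10 13 18 23 30 37 47 57 70 84 101 119 141; ≤6: 1 1 2 3 5 7 11 14 20 26 35 44 58 71 90 110 136 163 199; ≤7: 1 1 2 3 5 7 11 15 21 28 38 49 65 82 105 131 164 201 248; ≤8: 1 1 2 3 5 7 11 15 22 29 40 52 70 89 116 146 186 230 288; ≤9: 1 1 2 3 5 7 11 15 22 30 41 54 73 94 123 157 201 252 318; ≤10: 1 1 2 3 5 7 11 15 22 30 42 55 75 97 128 164 212 267 340; ≤11: 1 1 2 3 5 7 11 15 22 30 42 56 76 99 131 169 219 278 355; ≤12: 1 1 2 3 5 7 11 15 22 30 42 56 77 100 133 172 224 285 366; ≤13: 1 1 2 3 5 7 11 15 22 30 42 56 77 101 134 174 227 290 373. r_13(18) = 373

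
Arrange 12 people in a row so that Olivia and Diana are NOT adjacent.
Total - adjacent = 12! - (12-1)!×2 = 479001600 - 79833600 = 399168000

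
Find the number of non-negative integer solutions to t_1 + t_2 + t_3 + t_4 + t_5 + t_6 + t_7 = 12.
C(12+7-1, 7-1) = C(18, 6) = 18564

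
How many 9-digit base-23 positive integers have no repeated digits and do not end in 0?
Last digit: 22 nonzero choices. First digit: 21 (nonzero, ≠last). Middle 7: P(21,7) = 586051200. Total = 270755654400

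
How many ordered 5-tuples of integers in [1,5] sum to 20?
Coefficient of x^20 in (x + x² + ... + x^5)^5. By inclusion-exclusion on dice exceeding 5: Σ_j (-1)^j C(5,j)·C(20-1-5j, 4) = C(5,0)·C(19,4) - C(5,1)·C(14,4) + C(5,2)·C(9,4) - C(5,3)·C(4,4) = 1·3876 - 5·1001 + 10·126 - 10·1 = 121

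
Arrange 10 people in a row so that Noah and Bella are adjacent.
Treat as block: (10-1)! × 2! = 362880 × 2 = 725760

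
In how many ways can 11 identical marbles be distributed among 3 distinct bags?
C(11+3-1, 3-1) = C(13, 2) = 78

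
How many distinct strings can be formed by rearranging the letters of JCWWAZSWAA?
10! / (1! × 1! × 1! × 1! × 3! × 3!) = 100800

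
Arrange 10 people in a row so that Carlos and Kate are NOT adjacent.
Total - adjacent = 10! - (10-1)!×2 = 3628800 - 725760 = 2903040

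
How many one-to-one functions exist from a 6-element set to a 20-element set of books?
P(20,6) = 20!/(20-6)! = 27907200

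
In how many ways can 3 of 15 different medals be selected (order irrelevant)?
C(15,3) = 15!/(3!×12!) = 455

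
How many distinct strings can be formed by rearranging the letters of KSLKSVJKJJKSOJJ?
15! / (1! × 4! × 5! × 1! × 1! × 3!) = 75675600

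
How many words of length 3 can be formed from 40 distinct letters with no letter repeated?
P(40,3) = 40!/(40-3)! = 59280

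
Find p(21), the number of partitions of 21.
Pentagonal recurrence p(n) = p(n-1) + p(n-2) - p(n-5) - p(n-7) + p(n-12) + p(n-15) - ... gives p(0..20) = 1, 1, 2, 3, 5, 7, 11, 15, 22, 30, 42, 56, 77, 101, 135, 176, 231, 297, 385, 490, 627. p(21) = p(20) + p(19) - p(16) - p(14) + p(9) + p(6) = 627 + 490 - 231 - 135 + 30 + 11 = 792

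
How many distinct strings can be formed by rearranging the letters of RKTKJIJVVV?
10! / (1! × 3! × 1! × 2! × 1! × 2!) = 151200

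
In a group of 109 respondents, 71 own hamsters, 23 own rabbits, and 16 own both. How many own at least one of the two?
|A∪B| = |A| + |B| - |A∩B| = 71 + 23 - 16 = 78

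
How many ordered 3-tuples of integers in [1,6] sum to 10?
Coefficient of x^10 in (x + x² + ... + x^6)^3. By inclusion-exclusion on dice exceeding 6: Σ_j (-1)^j C(3,j)·C(10-1-6j, 2) = C(3,0)·C(9,2) - C(3,1)·C(3,2) = 1·36 - 3·3 = 27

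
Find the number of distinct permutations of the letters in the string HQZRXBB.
7! / (1! × 1! × 2! × 1! × 1! × 1!) = 2520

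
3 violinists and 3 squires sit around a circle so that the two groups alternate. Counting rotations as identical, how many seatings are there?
Fix one of the violinists: (3-1)! ways for the remaining violinists, × 3! ways for the squires = 2 × 6 = 12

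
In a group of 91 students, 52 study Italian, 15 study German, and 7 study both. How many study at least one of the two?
|A∪B| = |A| + |B| - |A∩B| = 52 + 15 - 7 = 60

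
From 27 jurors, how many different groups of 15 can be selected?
C(27,15) = 27!/(15!×12!) = 17383860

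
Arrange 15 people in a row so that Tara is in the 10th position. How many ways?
Fix one position: (15-1)! = 87178291200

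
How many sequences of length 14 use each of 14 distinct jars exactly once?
14! = 87178291200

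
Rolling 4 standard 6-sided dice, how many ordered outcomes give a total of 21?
Coefficient of x^21 in (x + x² + ... + x^6)^4. By inclusion-exclusion on dice exceeding 6: Σ_j (-1)^j C(4,j)·C(21-1-6j, 3) = C(4,0)·C(20,3) - C(4,1)·C(14,3) + C(4,2)·C(8,3) = 1·1140 - 4·364 + 6·56 = 20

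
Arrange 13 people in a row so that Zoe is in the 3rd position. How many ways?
Fix one position: (13-1)! = 479001600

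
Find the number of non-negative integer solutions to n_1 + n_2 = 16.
C(16+2-1, 2-1) = C(17, 1) = 17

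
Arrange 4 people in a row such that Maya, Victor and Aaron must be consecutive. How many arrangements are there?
Treat the 3 as one block: (4-3+1)! × 3! = 2 × 6 = 12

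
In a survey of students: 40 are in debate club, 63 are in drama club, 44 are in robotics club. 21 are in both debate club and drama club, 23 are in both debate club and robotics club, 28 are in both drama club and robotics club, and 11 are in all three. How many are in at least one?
|A∪B∪C| = 40+63+44-21-23-28+11 = 86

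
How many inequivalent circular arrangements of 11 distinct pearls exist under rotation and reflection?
(11-1)!/2 = 3628800/2 = 1814400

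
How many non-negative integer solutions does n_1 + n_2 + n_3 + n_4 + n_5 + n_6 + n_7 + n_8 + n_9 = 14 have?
C(14+9-1, 9-1) = C(22, 8) = 319770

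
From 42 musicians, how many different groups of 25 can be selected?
C(42,25) = 42!/(25!×17!) = 254661927156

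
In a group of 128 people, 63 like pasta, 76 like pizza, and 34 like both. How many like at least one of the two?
|A∪B| = |A| + |B| - |A∩B| = 63 + 76 - 34 = 105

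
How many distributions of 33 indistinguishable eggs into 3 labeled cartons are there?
C(33+3-1, 3-1) = C(35, 2) = 595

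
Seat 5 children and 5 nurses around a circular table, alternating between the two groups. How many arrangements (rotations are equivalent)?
Fix one of the children: (5-1)! ways for the remaining children, × 5! ways for the nurses = 24 × 120 = 2880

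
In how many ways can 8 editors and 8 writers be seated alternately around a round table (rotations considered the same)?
Fix one of the editors: (8-1)! ways for the remaining editors, × 8! ways for the writers = 5040 × 40320 = 203212800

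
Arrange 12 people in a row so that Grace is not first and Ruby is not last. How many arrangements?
By inclusion-exclusion: 12! - 2×(12-1)! + (12-2)! = 479001600 - 79833600 + 3628800 = 402796800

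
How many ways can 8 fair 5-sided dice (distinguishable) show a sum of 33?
Coefficient of x^33 in (x + x² + ... + x^5)^8. By inclusion-exclusion on dice exceeding 5: Σ_j (-1)^j C(8,j)·C(33-1-5j, 7) = C(8,0)·C(32,7) - C(8,1)·C(27,7) + C(8,2)·C(22,7) - C(8,3)·C(17,7) + C(8,4)·C(12,7) - C(8,5)·C(7,7) = 1·3365856 - 8·888030 + 28·170544 - 56·19448 + 70·792 - 56·1 = 3144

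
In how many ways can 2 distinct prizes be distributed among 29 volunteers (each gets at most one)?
P(29,2) = 29!/(29-2)! = 812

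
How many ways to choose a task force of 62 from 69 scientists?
C(69,62) = 69!/(62!×7!) = 1078897248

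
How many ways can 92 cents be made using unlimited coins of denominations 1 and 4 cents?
Coefficient of x^92 in 1/(1-x^1) · 1/(1-x^4). Use j coins of 4 for j = 0..⌊92/4⌋ = 23, the rest in 1s: 23 + 1 = 24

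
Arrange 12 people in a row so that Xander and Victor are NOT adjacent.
Total - adjacent = 12! - (12-1)!×2 = 479001600 - 79833600 = 399168000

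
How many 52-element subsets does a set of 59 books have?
C(59,52) = 59!/(52!×7!) = 341149446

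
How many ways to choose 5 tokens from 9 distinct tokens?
C(9,5) = 9!/(5!×4!) = 126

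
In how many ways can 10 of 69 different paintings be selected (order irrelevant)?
C(69,10) = 69!/(10!×59!) = 340032449328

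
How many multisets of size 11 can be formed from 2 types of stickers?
C(11+2-1, 2-1) = C(12, 1) = 12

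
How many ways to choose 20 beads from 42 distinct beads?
C(42,20) = 42!/(20!×22!) = 513791607420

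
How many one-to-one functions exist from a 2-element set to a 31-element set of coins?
P(31,2) = 31!/(31-2)! = 930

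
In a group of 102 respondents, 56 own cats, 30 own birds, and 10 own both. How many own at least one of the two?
|A∪B| = |A| + |B| - |A∩B| = 56 + 30 - 10 = 76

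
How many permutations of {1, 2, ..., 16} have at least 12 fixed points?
Exactly j fixed points: C(16,j)·!(16-j); sum over j ≥ 12 (derangement numbers via !m = (m-1)·(!(m-1) + !(m-2)): !0..!4 = 1, 0, 1, 2, 9). Σ_{j=12}^{16} C(16,j)·!(16-j) = C(16,12)·!4 + C(16,13)·!3 + C(16,14)·!2 + C(16,15)·!1 + C(16,16)·!0 = 1820·9 + 560·2 + 120·1 + 16·0 + 1·1 = 17621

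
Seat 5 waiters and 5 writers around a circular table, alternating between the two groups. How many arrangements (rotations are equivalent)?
Fix one of the waiters: (5-1)! ways for the remaining waiters, × 5! ways for the writers = 24 × 120 = 2880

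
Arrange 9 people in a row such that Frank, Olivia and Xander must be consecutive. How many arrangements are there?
Treat the 3 as one block: (9-3+1)! × 3! = 5040 × 6 = 30240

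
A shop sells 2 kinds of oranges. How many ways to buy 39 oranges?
C(39+2-1, 2-1) = C(40, 1) = 40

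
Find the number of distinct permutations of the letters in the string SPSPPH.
6! / (3! × 1! × 2!) = 60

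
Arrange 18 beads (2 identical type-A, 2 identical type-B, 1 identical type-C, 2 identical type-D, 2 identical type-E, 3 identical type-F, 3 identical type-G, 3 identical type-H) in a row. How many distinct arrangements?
18! / (2! × 2! × 1! × 2! × 2! × 3! × 3! × 3!) = 1852538688000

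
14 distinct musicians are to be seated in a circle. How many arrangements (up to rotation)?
Circular: fix one position, arrange the rest. (14-1)! = 6227020800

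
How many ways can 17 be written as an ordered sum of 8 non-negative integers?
C(17+8-1, 8-1) = C(24, 7) = 346104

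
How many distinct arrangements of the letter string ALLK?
4! / (2! × 1! × 1!) = 12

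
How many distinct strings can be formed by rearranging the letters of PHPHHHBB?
8! / (2! × 2! × 4!) = 420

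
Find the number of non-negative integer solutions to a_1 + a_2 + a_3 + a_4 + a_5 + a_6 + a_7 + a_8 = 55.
C(55+8-1, 8-1) = C(62, 7) = 491796152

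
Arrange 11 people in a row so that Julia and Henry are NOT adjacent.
Total - adjacent = 11! - (11-1)!×2 = 39916800 - 7257600 = 32659200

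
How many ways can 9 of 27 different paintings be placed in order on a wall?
P(27,9) = 27!/(27-9)! = 1700755056000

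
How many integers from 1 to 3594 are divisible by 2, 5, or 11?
⌊3594/2⌋+⌊3594/5⌋+⌊3594/11⌋ - ⌊3594/10⌋-⌊3594/22⌋-⌊3594/55⌋ + ⌊3594/110⌋ = 1797+718+326 - 359-163-65 + 32 = 2286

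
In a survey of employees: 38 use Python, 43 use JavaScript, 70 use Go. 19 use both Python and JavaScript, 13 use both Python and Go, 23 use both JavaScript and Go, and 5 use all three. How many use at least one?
|A∪B∪C| = 38+43+70-19-13-23+5 = 101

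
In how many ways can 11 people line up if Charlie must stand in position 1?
Fix one position: (11-1)! = 3628800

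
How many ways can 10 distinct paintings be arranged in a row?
10! = 3628800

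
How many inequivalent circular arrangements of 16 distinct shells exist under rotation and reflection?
(16-1)!/2 = 1307674368000/2 = 653837184000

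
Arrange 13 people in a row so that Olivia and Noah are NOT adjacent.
Total - adjacent = 13! - (13-1)!×2 = 6227020800 - 958003200 = 5269017600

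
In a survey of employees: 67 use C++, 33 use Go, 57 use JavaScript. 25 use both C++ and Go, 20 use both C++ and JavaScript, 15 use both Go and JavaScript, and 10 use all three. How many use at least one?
|A∪B∪C| = 67+33+57-25-20-15+10 = 107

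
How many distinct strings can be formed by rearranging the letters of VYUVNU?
6! / (1! × 1! × 2! × 2!) = 180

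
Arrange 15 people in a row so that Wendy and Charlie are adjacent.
Treat as block: (15-1)! × 2! = 87178291200 × 2 = 174356582400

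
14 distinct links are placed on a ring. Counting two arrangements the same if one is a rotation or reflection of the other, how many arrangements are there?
(14-1)!/2 = 6227020800/2 = 3113510400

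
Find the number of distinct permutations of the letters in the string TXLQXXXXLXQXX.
13! / (2! × 2! × 8! × 1!) = 38610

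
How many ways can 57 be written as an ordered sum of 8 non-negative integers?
C(57+8-1, 8-1) = C(64, 7) = 621216192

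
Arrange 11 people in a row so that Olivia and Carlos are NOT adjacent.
Total - adjacent = 11! - (11-1)!×2 = 39916800 - 7257600 = 32659200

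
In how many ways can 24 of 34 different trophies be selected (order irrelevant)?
C(34,24) = 34!/(24!×10!) = 131128140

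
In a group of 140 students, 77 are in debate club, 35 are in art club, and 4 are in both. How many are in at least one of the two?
|A∪B| = |A| + |B| - |A∩B| = 77 + 35 - 4 = 108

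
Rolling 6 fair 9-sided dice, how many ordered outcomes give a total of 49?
Coefficient of x^49 in (x + x² + ... + x^9)^6. By inclusion-exclusion on dice exceeding 9: Σ_j (-1)^j C(6,j)·C(49-1-9j, 5) = C(6,0)·C(48,5) - C(6,1)·C(39,5) + C(6,2)·C(30,5) - C(6,3)·C(21,5) + C(6,4)·C(12,5) = 1·1712304 - 6·575757 + 15·142506 - 20·20349 + 15·792 = 252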